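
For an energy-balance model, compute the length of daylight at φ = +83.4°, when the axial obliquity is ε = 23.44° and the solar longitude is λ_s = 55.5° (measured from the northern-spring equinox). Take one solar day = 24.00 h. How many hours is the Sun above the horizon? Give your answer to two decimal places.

24.00 h

Solar declination: sin δ = sin ε · sin λ_s = sin 23.44° × sin 55.5° = 0.32783, so δ = +19.137°.
Sunrise equation: cos H₀ = −tan φ · tan δ = -2.9991 ≤ −1, so the Sun never sets (polar day) and H₀ = π.
Daylight = 2H₀/(2π) × 24.00 h = (3.1416/π) × 24.00 = 24.00 h.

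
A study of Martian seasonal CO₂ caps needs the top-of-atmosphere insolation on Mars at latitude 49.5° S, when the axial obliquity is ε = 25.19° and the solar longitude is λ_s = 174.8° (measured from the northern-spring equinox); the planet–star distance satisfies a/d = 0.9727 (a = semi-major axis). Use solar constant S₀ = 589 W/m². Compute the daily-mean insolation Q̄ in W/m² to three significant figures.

Q̄ ≈ 107 W/m²

Solar declination: sin δ = sin ε · sin λ_s = sin 25.19° × sin 174.8° = 0.03858, so δ = +2.211°.
cos H₀ = −tan(-49.5°) tan(+2.211°) = 0.0452, H₀ = 1.5256 rad.
Bracket: H₀ sin φ sin δ + cos φ cos δ sin H₀ = 1.5256×-0.76041×0.03858 + 0.64945×0.99926×0.99898 = -0.044756 + 0.648307 = 0.603551.
Inverse-square distance factor (a/d)² = 0.9727² = 0.946145.
Q̄ = (S₀/π) × 0.946145 × [bracket] = (589/π) × 0.946145 × 0.603551 = 107.1 W/m².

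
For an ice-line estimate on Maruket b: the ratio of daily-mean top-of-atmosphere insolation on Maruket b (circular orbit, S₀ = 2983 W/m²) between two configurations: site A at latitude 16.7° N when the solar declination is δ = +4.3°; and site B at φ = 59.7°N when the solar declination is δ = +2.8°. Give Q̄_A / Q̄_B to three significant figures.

— Configuration A (φ=+16.7°):
cos H₀ = −tan(+16.7°) tan(+4.300°) = -0.0226, H₀ = 1.5934 rad.
Bracket: H₀ sin φ sin δ + cos φ cos δ sin H₀ = 1.5934×0.28736×0.07498 + 0.95782×0.99719×0.99975 = 0.034332 + 0.954890 = 0.989222.
Q̄ = (S₀/π) × [bracket] = (2983/π) × 0.989222 = 939.28 W/m².
— Configuration B (φ=+59.7°):
cos H₀ = −tan(+59.7°) tan(+2.800°) = -0.0837, H₀ = 1.6546 rad.
Bracket: H₀ sin φ sin δ + cos φ cos δ sin H₀ = 1.6546×0.86340×0.04885 + 0.50453×0.99881×0.99649 = 0.069786 + 0.502161 = 0.571947.
Q̄ = (S₀/π) × [bracket] = (2983/π) × 0.571947 = 543.07 W/m².
Ratio Q̄_A / Q̄_B = 939.28 / 543.07 = 1.730.

Q̄_A / Q̄_B ≈ 1.73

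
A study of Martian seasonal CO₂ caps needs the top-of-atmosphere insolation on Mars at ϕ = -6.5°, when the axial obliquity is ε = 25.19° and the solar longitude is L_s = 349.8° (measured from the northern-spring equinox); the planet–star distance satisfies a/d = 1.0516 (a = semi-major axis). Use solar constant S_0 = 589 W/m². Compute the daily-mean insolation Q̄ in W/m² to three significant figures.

Q̄ ≈ 208 W/m²

Solar declination: sin δ = sin ε · sin L_s = sin 25.19° × sin 349.8° = -0.07537, so δ = -4.323°.
cos h₀ = −tan(-6.5°) tan(-4.323°) = -0.0086, h₀ = 1.5794 rad.
Bracket: h₀ sin ϕ sin δ + cos ϕ cos δ sin h₀ = 1.5794×-0.11320×-0.07537 + 0.99357×0.99716×0.99996 = 0.013475 + 0.990709 = 1.004184.
Inverse-square distance factor (a/d)² = 1.0516² = 1.105863.
Q̄ = (S_0/π) × 1.105863 × [bracket] = (589/π) × 1.105863 × 1.004184 = 208.2 W/m².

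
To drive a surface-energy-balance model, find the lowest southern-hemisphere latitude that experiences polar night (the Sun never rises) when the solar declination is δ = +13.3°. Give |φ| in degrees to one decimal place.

|φ| = 76.7°

Polar night requires cos H₀ = −tan φ tan δ ≥ 1, i.e. tan φ tan δ ≤ −1.
The boundary is |tan φ| · |tan δ| = 1, so |φ| = 90° − |δ| = 90° − 13.3° = 76.7° in the southern hemisphere.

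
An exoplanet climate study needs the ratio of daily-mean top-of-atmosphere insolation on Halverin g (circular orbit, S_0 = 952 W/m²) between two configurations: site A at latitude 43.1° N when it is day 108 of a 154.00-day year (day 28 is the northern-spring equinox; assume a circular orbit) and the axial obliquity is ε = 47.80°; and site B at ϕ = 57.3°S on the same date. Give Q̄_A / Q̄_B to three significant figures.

— Configuration A (ϕ=+43.1°):
Solar longitude: L_s = 360° × (108 − 28)/154.00 = 187.013°.
sin δ = sin 47.80° × sin 187.013° = -0.09045, so δ = -5.189°.
cos h₀ = −tan(+43.1°) tan(-5.189°) = 0.0850, h₀ = 1.4857 rad.
Bracket: h₀ sin ϕ sin δ + cos ϕ cos δ sin h₀ = 1.4857×0.68327×-0.09045 + 0.73016×0.99590×0.99638 = -0.091819 + 0.724534 = 0.632715.
Q̄ = (S_0/π) × [bracket] = (952/π) × 0.632715 = 191.73 W/m².
— Configuration B (ϕ=-57.3°):
cos h₀ = −tan(-57.3°) tan(-5.189°) = -0.1415, h₀ = 1.7127 rad.
Bracket: h₀ sin ϕ sin δ + cos ϕ cos δ sin h₀ = 1.7127×-0.84151×-0.09045 + 0.54024×0.99590×0.98994 = 0.130361 + 0.532612 = 0.662973.
Q̄ = (S_0/π) × [bracket] = (952/π) × 0.662973 = 200.90 W/m².
Ratio Q̄_A / Q̄_B = 191.73 / 200.90 = 0.9544.

Q̄_A / Q̄_B ≈ 0.954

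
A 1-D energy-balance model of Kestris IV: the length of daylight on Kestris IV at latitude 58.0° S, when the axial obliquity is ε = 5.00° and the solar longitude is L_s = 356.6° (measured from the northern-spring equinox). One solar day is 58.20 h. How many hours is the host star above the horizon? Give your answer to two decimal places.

Solar declination: sin δ = sin ε · sin L_s = sin 5.00° × sin 356.6° = -0.00517, so δ = -0.296°.
cos h₀ = −tan ϕ · tan δ = −tan(-58.0°) × tan(-0.296°) = -0.0083, so h₀ = 1.5791 rad = 90.47°.
Daylight = 2h₀/(2π) × 58.20 h = (1.5791/π) × 58.20 = 29.25 h.

29.25 h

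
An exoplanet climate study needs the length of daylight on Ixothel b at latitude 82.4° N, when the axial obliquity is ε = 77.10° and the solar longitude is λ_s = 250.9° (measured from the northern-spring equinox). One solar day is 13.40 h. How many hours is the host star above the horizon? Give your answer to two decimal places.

0.00 h

Solar declination: sin δ = sin ε · sin λ_s = sin 77.10° × sin 250.9° = -0.92110, so δ = -67.087°.
cos H₀ = −tan φ · tan δ = 17.7314 ≥ 1, so the host star never rises (polar night) and H₀ = 0.
Daylight = 2H₀/(2π) × 13.40 h = (0.0000/π) × 13.40 = 0.00 h.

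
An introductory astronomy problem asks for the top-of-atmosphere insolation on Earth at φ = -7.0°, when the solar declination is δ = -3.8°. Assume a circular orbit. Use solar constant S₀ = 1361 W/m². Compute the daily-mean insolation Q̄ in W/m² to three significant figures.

cos H₀ = −tan(-7.0°) tan(-3.800°) = -0.0082, H₀ = 1.5790 rad.
Bracket: H₀ sin φ sin δ + cos φ cos δ sin H₀ = 1.5790×-0.12187×-0.06627 + 0.99255×0.99780×0.99997 = 0.012753 + 0.990337 = 1.003090.
Q̄ = (S₀/π) × [bracket] = (1361/π) × 1.003090 = 434.6 W/m².

Q̄ ≈ 435 W/m²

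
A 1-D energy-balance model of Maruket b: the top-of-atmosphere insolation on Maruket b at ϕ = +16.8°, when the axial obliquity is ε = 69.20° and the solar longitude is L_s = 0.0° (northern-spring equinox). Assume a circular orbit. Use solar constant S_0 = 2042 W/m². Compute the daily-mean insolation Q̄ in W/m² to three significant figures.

Q̄ ≈ 622 W/m²

Solar declination: sin δ = sin ε · sin L_s = sin 69.20° × sin 0.0° = 0.00000, so δ = +0.000°.
cos h₀ = −tan(+16.8°) tan(+0.000°) = -0.0000, h₀ = 1.5708 rad.
Bracket: h₀ sin ϕ sin δ + cos ϕ cos δ sin h₀ = 1.5708×0.28903×0.00000 + 0.95732×1.00000×1.00000 = 0.000000 + 0.957320 = 0.957320.
Q̄ = (S_0/π) × [bracket] = (2042/π) × 0.957320 = 622.2 W/m².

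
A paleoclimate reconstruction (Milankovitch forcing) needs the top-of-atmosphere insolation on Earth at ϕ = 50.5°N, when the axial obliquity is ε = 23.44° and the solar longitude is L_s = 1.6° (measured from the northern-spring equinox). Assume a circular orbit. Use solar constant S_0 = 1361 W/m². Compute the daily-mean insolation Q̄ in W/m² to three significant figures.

Q̄ ≈ 281 W/m²

Solar declination: sin δ = sin ε · sin L_s = sin 23.44° × sin 1.6° = 0.01111, so δ = +0.636°.
cos h₀ = −tan(+50.5°) tan(+0.636°) = -0.0135, h₀ = 1.5843 rad.
Bracket: h₀ sin ϕ sin δ + cos ϕ cos δ sin h₀ = 1.5843×0.77162×0.01111 + 0.63608×0.99994×0.99991 = 0.013582 + 0.635985 = 0.649567.
Q̄ = (S_0/π) × [bracket] = (1361/π) × 0.649567 = 281.4 W/m².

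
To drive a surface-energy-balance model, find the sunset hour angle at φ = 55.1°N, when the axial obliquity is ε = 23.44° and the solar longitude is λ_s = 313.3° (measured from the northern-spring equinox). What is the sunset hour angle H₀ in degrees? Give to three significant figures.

Solar declination: sin δ = sin ε · sin λ_s = sin 23.44° × sin 313.3° = -0.28950, so δ = -16.828°.
cos H₀ = −tan φ · tan δ = −tan(+55.1°) × tan(-16.828°) = 0.4336, so H₀ = 1.1224 rad = 64.31°.

H₀ = 64.3°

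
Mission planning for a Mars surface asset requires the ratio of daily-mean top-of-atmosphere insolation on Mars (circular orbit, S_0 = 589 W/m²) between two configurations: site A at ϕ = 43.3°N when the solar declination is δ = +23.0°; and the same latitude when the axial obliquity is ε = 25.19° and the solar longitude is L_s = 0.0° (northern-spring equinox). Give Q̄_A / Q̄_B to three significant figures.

— Configuration A (ϕ=+43.3°):
cos h₀ = −tan(+43.3°) tan(+23.000°) = -0.4000, h₀ = 1.9823 rad.
Bracket: h₀ sin ϕ sin δ + cos ϕ cos δ sin h₀ = 1.9823×0.68582×0.39073 + 0.72777×0.92050×0.91651 = 0.531198 + 0.613981 = 1.145179.
Q̄ = (S_0/π) × [bracket] = (589/π) × 1.145179 = 214.70 W/m².
— Configuration B (ϕ=+43.3°):
Solar declination: sin δ = sin ε · sin L_s = sin 25.19° × sin 0.0° = 0.00000, so δ = +0.000°.
cos h₀ = −tan(+43.3°) tan(+0.000°) = -0.0000, h₀ = 1.5708 rad.
Bracket: h₀ sin ϕ sin δ + cos ϕ cos δ sin h₀ = 1.5708×0.68582×0.00000 + 0.72777×1.00000×1.00000 = 0.000000 + 0.727770 = 0.727770.
Q̄ = (S_0/π) × [bracket] = (589/π) × 0.727770 = 136.45 W/m².
Ratio Q̄_A / Q̄_B = 214.70 / 136.45 = 1.573.

Q̄_A / Q̄_B ≈ 1.57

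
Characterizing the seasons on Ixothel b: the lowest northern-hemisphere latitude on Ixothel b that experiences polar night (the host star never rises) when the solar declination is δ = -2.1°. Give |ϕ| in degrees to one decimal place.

Polar night requires cos h₀ = −tan ϕ tan δ ≥ 1, i.e. tan ϕ tan δ ≤ −1.
The boundary is |tan ϕ| · |tan δ| = 1, so |ϕ| = 90° − |δ| = 90° − 2.1° = 87.9° in the northern hemisphere.

|ϕ| = 87.9°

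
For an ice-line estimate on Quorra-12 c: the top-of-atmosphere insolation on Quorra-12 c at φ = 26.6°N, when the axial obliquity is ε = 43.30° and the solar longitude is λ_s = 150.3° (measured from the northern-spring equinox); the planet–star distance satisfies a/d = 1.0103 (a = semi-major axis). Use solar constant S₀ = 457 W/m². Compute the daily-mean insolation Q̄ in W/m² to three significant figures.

Q̄ ≈ 162 W/m²

Solar declination: sin δ = sin ε · sin λ_s = sin 43.30° × sin 150.3° = 0.33979, so δ = +19.864°.
cos H₀ = −tan(+26.6°) tan(+19.864°) = -0.1809, H₀ = 1.7527 rad.
Bracket: H₀ sin φ sin δ + cos φ cos δ sin H₀ = 1.7527×0.44776×0.33979 + 0.89415×0.94050×0.98350 = 0.266663 + 0.827072 = 1.093735.
Inverse-square distance factor (a/d)² = 1.0103² = 1.020706.
Q̄ = (S₀/π) × 1.020706 × [bracket] = (457/π) × 1.020706 × 1.093735 = 162.4 W/m².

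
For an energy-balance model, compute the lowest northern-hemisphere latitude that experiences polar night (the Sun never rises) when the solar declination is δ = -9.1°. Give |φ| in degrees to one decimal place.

Polar night requires cos H₀ = −tan φ tan δ ≥ 1, i.e. tan φ tan δ ≤ −1.
The boundary is |tan φ| · |tan δ| = 1, so |φ| = 90° − |δ| = 90° − 9.1° = 80.9° in the northern hemisphere.

|φ| = 80.9°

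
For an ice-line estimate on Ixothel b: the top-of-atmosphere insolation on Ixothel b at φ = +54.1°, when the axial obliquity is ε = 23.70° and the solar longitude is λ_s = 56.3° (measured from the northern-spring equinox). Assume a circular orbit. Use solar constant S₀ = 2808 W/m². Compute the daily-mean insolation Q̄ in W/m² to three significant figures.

Solar declination: sin δ = sin ε · sin λ_s = sin 23.70° × sin 56.3° = 0.33440, so δ = +19.536°.
cos H₀ = −tan(+54.1°) tan(+19.536°) = -0.4902, H₀ = 2.0831 rad.
Bracket: H₀ sin φ sin δ + cos φ cos δ sin H₀ = 2.0831×0.81004×0.33440 + 0.58637×0.94243×0.87162 = 0.564265 + 0.481668 = 1.045933.
Q̄ = (S₀/π) × [bracket] = (2808/π) × 1.045933 = 934.9 W/m².

Q̄ ≈ 935 W/m²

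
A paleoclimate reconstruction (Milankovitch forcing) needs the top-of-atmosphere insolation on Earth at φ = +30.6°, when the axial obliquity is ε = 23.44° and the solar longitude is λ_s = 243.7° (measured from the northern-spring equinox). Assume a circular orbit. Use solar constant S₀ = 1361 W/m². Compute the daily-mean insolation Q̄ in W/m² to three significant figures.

Q̄ ≈ 234 W/m²

Solar declination: sin δ = sin ε · sin λ_s = sin 23.44° × sin 243.7° = -0.35661, so δ = -20.892°.
cos H₀ = −tan(+30.6°) tan(-20.892°) = 0.2257, H₀ = 1.3431 rad.
Bracket: H₀ sin φ sin δ + cos φ cos δ sin H₀ = 1.3431×0.50904×-0.35661 + 0.86074×0.93425×0.97419 = -0.243811 + 0.783391 = 0.539580.
Q̄ = (S₀/π) × [bracket] = (1361/π) × 0.539580 = 233.8 W/m².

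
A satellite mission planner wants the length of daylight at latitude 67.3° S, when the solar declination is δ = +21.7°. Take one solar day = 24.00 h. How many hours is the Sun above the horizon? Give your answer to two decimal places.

cos h₀ = −tan ϕ · tan δ = −tan(-67.3°) × tan(+21.700°) = 0.9513, so h₀ = 0.3133 rad = 17.95°.
Daylight = 2h₀/(2π) × 24.00 h = (0.3133/π) × 24.00 = 2.39 h.

2.39 h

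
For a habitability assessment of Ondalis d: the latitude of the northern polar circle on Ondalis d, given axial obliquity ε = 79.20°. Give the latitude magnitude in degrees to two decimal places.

10.80°

The polar circle is the lowest latitude that experiences at least one full rotation of continuous daylight at the northern-summer solstice; it lies at |φ| = 90° − ε = 90° − 79.20° = 10.80°.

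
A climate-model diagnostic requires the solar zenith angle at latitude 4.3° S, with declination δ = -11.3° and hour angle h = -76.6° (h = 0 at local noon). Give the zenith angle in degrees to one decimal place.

θ_z = 76.0°

cos θ_z = sin φ sin δ + cos φ cos δ cos h = 0.014692 + 0.226616 = 0.241308.
θ_z = arccos(0.241308) = 76.0°.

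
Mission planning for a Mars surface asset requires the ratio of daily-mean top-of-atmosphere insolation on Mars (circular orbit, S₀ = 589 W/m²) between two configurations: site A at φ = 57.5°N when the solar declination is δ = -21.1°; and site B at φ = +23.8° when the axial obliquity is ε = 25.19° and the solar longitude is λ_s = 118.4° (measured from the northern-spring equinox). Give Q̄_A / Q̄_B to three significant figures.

— Configuration A (φ=+57.5°):
cos H₀ = −tan(+57.5°) tan(-21.100°) = 0.6057, H₀ = 0.9202 rad.
Bracket: H₀ sin φ sin δ + cos φ cos δ sin H₀ = 0.9202×0.84339×-0.36000 + 0.53730×0.93295×0.79570 = -0.279391 + 0.398864 = 0.119473.
Q̄ = (S₀/π) × [bracket] = (589/π) × 0.119473 = 22.399 W/m².
— Configuration B (φ=+23.8°):
Solar declination: sin δ = sin ε · sin λ_s = sin 25.19° × sin 118.4° = 0.37440, so δ = +21.987°.
cos H₀ = −tan(+23.8°) tan(+21.987°) = -0.1781, H₀ = 1.7498 rad.
Bracket: H₀ sin φ sin δ + cos φ cos δ sin H₀ = 1.7498×0.40355×0.37440 + 0.91496×0.92727×0.98402 = 0.264376 + 0.834857 = 1.099233.
Q̄ = (S₀/π) × [bracket] = (589/π) × 1.099233 = 206.09 W/m².
Ratio Q̄_A / Q̄_B = 22.399 / 206.09 = 0.1087.

Q̄_A / Q̄_B ≈ 0.109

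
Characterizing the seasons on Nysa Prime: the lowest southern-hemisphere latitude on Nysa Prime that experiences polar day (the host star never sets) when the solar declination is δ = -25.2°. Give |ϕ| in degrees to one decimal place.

Polar day requires cos h₀ = −tan ϕ tan δ ≤ −1, i.e. tan ϕ tan δ ≥ 1.
The boundary is |tan ϕ| · |tan δ| = 1, so |ϕ| = 90° − |δ| = 90° − 25.2° = 64.8° in the southern hemisphere.

|ϕ| = 64.8°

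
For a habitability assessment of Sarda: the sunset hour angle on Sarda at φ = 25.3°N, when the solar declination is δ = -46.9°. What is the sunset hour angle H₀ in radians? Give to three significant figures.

cos H₀ = −tan φ · tan δ = −tan(+25.3°) × tan(-46.900°) = 0.5051, so H₀ = 1.0413 rad = 59.66°.

H₀ = 1.04 rad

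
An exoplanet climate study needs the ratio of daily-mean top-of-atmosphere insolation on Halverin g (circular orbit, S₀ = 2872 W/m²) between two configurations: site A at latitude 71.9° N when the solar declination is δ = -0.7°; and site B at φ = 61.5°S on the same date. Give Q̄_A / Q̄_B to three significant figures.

Q̄_A / Q̄_B ≈ 0.592

— Configuration A (φ=+71.9°):
cos H₀ = −tan(+71.9°) tan(-0.700°) = 0.0374, H₀ = 1.5334 rad.
Bracket: H₀ sin φ sin δ + cos φ cos δ sin H₀ = 1.5334×0.95052×-0.01222 + 0.31068×0.99993×0.99930 = -0.017811 + 0.310441 = 0.292630.
Q̄ = (S₀/π) × [bracket] = (2872/π) × 0.292630 = 267.52 W/m².
— Configuration B (φ=-61.5°):
cos H₀ = −tan(-61.5°) tan(-0.700°) = -0.0225, H₀ = 1.5933 rad.
Bracket: H₀ sin φ sin δ + cos φ cos δ sin H₀ = 1.5933×-0.87882×-0.01222 + 0.47716×0.99993×0.99975 = 0.017111 + 0.477007 = 0.494118.
Q̄ = (S₀/π) × [bracket] = (2872/π) × 0.494118 = 451.72 W/m².
Ratio Q̄_A / Q̄_B = 267.52 / 451.72 = 0.5922.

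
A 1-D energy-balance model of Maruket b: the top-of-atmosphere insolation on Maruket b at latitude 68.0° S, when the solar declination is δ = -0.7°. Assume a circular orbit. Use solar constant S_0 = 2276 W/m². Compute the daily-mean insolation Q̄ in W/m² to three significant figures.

Q̄ ≈ 284 W/m²

cos h₀ = −tan(-68.0°) tan(-0.700°) = -0.0302, h₀ = 1.6010 rad.
Bracket: h₀ sin ϕ sin δ + cos ϕ cos δ sin h₀ = 1.6010×-0.92718×-0.01222 + 0.37461×0.99993×0.99954 = 0.018140 + 0.374411 = 0.392551.
Q̄ = (S_0/π) × [bracket] = (2276/π) × 0.392551 = 284.4 W/m².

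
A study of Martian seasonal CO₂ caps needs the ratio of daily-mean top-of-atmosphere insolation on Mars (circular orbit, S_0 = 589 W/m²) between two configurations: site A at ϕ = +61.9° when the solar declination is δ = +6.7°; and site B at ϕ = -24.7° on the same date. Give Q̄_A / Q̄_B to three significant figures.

Q̄_A / Q̄_B ≈ 0.775

— Configuration A (ϕ=+61.9°):
cos h₀ = −tan(+61.9°) tan(+6.700°) = -0.2200, h₀ = 1.7926 rad.
Bracket: h₀ sin ϕ sin δ + cos ϕ cos δ sin h₀ = 1.7926×0.88213×0.11667 + 0.47101×0.99317×0.97550 = 0.184491 + 0.456332 = 0.640823.
Q̄ = (S_0/π) × [bracket] = (589/π) × 0.640823 = 120.14 W/m².
— Configuration B (ϕ=-24.7°):
cos h₀ = −tan(-24.7°) tan(+6.700°) = 0.0540, h₀ = 1.5167 rad.
Bracket: h₀ sin ϕ sin δ + cos ϕ cos δ sin h₀ = 1.5167×-0.41787×0.11667 + 0.90851×0.99317×0.99854 = -0.073944 + 0.900988 = 0.827044.
Q̄ = (S_0/π) × [bracket] = (589/π) × 0.827044 = 155.06 W/m².
Ratio Q̄_A / Q̄_B = 120.14 / 155.06 = 0.7748.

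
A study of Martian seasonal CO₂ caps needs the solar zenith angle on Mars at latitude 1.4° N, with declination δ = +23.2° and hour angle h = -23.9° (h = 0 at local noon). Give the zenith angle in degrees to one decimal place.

cos θ_z = sin ϕ sin δ + cos ϕ cos δ cos h = 0.009625 + 0.840072 = 0.849697.
θ_z = arccos(0.849697) = 31.8°.

θ_z = 31.8°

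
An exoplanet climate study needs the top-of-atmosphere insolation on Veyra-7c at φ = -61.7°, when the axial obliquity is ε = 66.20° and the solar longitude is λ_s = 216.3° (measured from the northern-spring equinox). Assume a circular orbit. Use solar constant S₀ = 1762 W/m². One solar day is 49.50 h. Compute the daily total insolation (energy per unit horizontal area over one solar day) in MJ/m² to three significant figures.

150 MJ/m²

Solar declination: sin δ = sin ε · sin λ_s = sin 66.20° × sin 216.3° = -0.54167, so δ = -32.797°.
cos H₀ = −tan(-61.7°) tan(-32.797°) = -1.1968 ≤ −1 ⇒ polar day, H₀ = π.
Bracket: H₀ sin φ sin δ + cos φ cos δ sin H₀ = 3.1416×-0.88048×-0.54167 + 0.47409×0.84059×0.00000 = 1.498322 + 0.000000 = 1.498322.
Q̄ = (S₀/π) × [bracket] = (1762/π) × 1.498322 = 840.35 W/m².
Daily total = Q̄ × 49.50 h × 3600 s/h = 840.35 × 49.50 × 3600 / 10⁶ = 149.8 MJ/m².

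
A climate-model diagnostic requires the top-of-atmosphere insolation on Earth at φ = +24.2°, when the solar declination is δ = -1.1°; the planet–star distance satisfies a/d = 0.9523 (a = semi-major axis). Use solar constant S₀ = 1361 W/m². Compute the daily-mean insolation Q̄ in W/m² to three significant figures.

cos H₀ = −tan(+24.2°) tan(-1.100°) = 0.0086, H₀ = 1.5622 rad.
Bracket: H₀ sin φ sin δ + cos φ cos δ sin H₀ = 1.5622×0.40992×-0.01920 + 0.91212×0.99982×0.99996 = -0.012295 + 0.911919 = 0.899624.
Inverse-square distance factor (a/d)² = 0.9523² = 0.906875.
Q̄ = (S₀/π) × 0.906875 × [bracket] = (1361/π) × 0.906875 × 0.899624 = 353.4 W/m².

Q̄ ≈ 353 W/m²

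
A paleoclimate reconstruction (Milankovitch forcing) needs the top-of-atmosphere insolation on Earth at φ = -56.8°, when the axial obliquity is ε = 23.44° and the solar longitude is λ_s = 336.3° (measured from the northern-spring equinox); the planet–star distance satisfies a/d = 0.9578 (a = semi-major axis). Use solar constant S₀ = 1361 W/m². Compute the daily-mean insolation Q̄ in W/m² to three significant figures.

Q̄ ≈ 305 W/m²

Solar declination: sin δ = sin ε · sin λ_s = sin 23.44° × sin 336.3° = -0.15989, so δ = -9.201°.
cos H₀ = −tan(-56.8°) tan(-9.201°) = -0.2475, H₀ = 1.8209 rad.
Bracket: H₀ sin φ sin δ + cos φ cos δ sin H₀ = 1.8209×-0.83676×-0.15989 + 0.54756×0.98713×0.96888 = 0.243617 + 0.523692 = 0.767309.
Inverse-square distance factor (a/d)² = 0.9578² = 0.917381.
Q̄ = (S₀/π) × 0.917381 × [bracket] = (1361/π) × 0.917381 × 0.767309 = 304.9 W/m².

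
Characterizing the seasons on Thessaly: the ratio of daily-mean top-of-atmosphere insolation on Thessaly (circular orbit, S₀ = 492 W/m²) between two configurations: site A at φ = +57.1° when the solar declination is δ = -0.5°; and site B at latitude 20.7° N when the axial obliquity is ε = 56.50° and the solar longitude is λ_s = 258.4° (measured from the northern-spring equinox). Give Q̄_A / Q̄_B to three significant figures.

— Configuration A (φ=+57.1°):
cos H₀ = −tan(+57.1°) tan(-0.500°) = 0.0135, H₀ = 1.5573 rad.
Bracket: H₀ sin φ sin δ + cos φ cos δ sin H₀ = 1.5573×0.83962×-0.00873 + 0.54317×0.99996×0.99991 = -0.011415 + 0.543099 = 0.531684.
Q̄ = (S₀/π) × [bracket] = (492/π) × 0.531684 = 83.266 W/m².
— Configuration B (φ=+20.7°):
Solar declination: sin δ = sin ε · sin λ_s = sin 56.50° × sin 258.4° = -0.81685, so δ = -54.771°.
cos H₀ = −tan(+20.7°) tan(-54.771°) = 0.5351, H₀ = 1.0062 rad.
Bracket: H₀ sin φ sin δ + cos φ cos δ sin H₀ = 1.0062×0.35347×-0.81685 + 0.93544×0.57684×0.84480 = -0.290522 + 0.455853 = 0.165331.
Q̄ = (S₀/π) × [bracket] = (492/π) × 0.165331 = 25.892 W/m².
Ratio Q̄_A / Q̄_B = 83.266 / 25.892 = 3.216.

Q̄_A / Q̄_B ≈ 3.22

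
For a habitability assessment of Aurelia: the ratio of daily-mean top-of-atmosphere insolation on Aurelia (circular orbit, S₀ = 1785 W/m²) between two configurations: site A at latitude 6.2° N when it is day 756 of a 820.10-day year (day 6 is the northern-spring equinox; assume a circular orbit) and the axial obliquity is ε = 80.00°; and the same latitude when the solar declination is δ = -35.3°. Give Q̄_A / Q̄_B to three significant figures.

— Configuration A (φ=+6.2°):
Solar longitude: λ_s = 360° × (756 − 6)/820.10 = 329.228°.
sin δ = sin 80.00° × sin 329.228° = -0.50385, so δ = -30.255°.
cos H₀ = −tan(+6.2°) tan(-30.255°) = 0.0634, H₀ = 1.5074 rad.
Bracket: H₀ sin φ sin δ + cos φ cos δ sin H₀ = 1.5074×0.10800×-0.50385 + 0.99415×0.86379×0.99799 = -0.082026 + 0.857011 = 0.774985.
Q̄ = (S₀/π) × [bracket] = (1785/π) × 0.774985 = 440.33 W/m².
— Configuration B (φ=+6.2°):
cos H₀ = −tan(+6.2°) tan(-35.300°) = 0.0769, H₀ = 1.4938 rad.
Bracket: H₀ sin φ sin δ + cos φ cos δ sin H₀ = 1.4938×0.10800×-0.57786 + 0.99415×0.81614×0.99704 = -0.093226 + 0.808964 = 0.715738.
Q̄ = (S₀/π) × [bracket] = (1785/π) × 0.715738 = 406.67 W/m².
Ratio Q̄_A / Q̄_B = 440.33 / 406.67 = 1.083.

Q̄_A / Q̄_B ≈ 1.08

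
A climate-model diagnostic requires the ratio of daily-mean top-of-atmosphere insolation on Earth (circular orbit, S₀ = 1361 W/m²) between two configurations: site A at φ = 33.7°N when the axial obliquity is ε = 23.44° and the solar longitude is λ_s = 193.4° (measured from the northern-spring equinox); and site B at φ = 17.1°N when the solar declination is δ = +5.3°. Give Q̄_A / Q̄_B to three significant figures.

Q̄_A / Q̄_B ≈ 0.754

— Configuration A (φ=+33.7°):
Solar declination: sin δ = sin ε · sin λ_s = sin 23.44° × sin 193.4° = -0.09219, so δ = -5.289°.
cos H₀ = −tan(+33.7°) tan(-5.289°) = 0.0617, H₀ = 1.5090 rad.
Bracket: H₀ sin φ sin δ + cos φ cos δ sin H₀ = 1.5090×0.55484×-0.09219 + 0.83195×0.99574×0.99809 = -0.077186 + 0.826824 = 0.749638.
Q̄ = (S₀/π) × [bracket] = (1361/π) × 0.749638 = 324.76 W/m².
— Configuration B (φ=+17.1°):
cos H₀ = −tan(+17.1°) tan(+5.300°) = -0.0285, H₀ = 1.5993 rad.
Bracket: H₀ sin φ sin δ + cos φ cos δ sin H₀ = 1.5993×0.29404×0.09237 + 0.95579×0.99572×0.99959 = 0.043438 + 0.951309 = 0.994747.
Q̄ = (S₀/π) × [bracket] = (1361/π) × 0.994747 = 430.94 W/m².
Ratio Q̄_A / Q̄_B = 324.76 / 430.94 = 0.7536.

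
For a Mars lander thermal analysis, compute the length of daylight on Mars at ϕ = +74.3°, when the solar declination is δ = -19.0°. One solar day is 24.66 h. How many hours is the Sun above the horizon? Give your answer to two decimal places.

0.00 h

cos h₀ = −tan ϕ · tan δ = 1.2250 ≥ 1, so the Sun never rises (polar night) and h₀ = 0.
Daylight = 2h₀/(2π) × 24.66 h = (0.0000/π) × 24.66 = 0.00 h.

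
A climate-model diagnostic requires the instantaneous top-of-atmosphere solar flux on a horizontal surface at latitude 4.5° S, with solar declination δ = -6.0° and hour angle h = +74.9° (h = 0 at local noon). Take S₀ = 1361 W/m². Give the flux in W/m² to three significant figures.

363 W/m²

cos θ_z = sin φ sin δ + cos φ cos δ cos h = 0.008201 + 0.258279 = 0.266480.
Flux = S₀ · cos θ_z = 1361 × 0.266480 = 362.7 W/m².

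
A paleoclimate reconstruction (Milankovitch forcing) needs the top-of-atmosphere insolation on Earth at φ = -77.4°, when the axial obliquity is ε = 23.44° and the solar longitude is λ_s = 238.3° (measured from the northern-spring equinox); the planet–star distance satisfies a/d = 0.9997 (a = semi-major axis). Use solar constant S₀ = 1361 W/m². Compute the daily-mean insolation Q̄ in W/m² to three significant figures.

Solar declination: sin δ = sin ε · sin λ_s = sin 23.44° × sin 238.3° = -0.33844, so δ = -19.782°.
cos H₀ = −tan(-77.4°) tan(-19.782°) = -1.6091 ≤ −1 ⇒ polar day, H₀ = π.
Bracket: H₀ sin φ sin δ + cos φ cos δ sin H₀ = 3.1416×-0.97592×-0.33844 + 0.21814×0.94099×0.00000 = 1.037640 + 0.000000 = 1.037640.
Inverse-square distance factor (a/d)² = 0.9997² = 0.999400.
Q̄ = (S₀/π) × 0.999400 × [bracket] = (1361/π) × 0.999400 × 1.037640 = 449.3 W/m².

Q̄ ≈ 449 W/m²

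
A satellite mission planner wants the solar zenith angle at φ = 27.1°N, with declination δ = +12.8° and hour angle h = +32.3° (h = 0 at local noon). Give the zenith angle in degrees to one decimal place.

cos θ_z = sin φ sin δ + cos φ cos δ cos h = 0.100925 + 0.733764 = 0.834689.
θ_z = arccos(0.834689) = 33.4°.

θ_z = 33.4°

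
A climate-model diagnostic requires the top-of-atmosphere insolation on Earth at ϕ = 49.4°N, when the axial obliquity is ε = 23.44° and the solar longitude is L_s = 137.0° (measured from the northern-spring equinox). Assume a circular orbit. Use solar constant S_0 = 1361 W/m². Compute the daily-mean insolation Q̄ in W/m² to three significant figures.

Solar declination: sin δ = sin ε · sin L_s = sin 23.44° × sin 137.0° = 0.27129, so δ = +15.741°.
cos h₀ = −tan(+49.4°) tan(+15.741°) = -0.3289, h₀ = 1.9059 rad.
Bracket: h₀ sin ϕ sin δ + cos ϕ cos δ sin h₀ = 1.9059×0.75927×0.27129 + 0.65077×0.96250×0.94438 = 0.392582 + 0.591528 = 0.984110.
Q̄ = (S_0/π) × [bracket] = (1361/π) × 0.984110 = 426.3 W/m².

Q̄ ≈ 426 W/m²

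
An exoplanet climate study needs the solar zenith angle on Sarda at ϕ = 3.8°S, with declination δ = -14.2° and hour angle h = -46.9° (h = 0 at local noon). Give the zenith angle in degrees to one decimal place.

cos θ_z = sin ϕ sin δ + cos ϕ cos δ cos h = 0.016257 + 0.660940 = 0.677197.
θ_z = arccos(0.677197) = 47.4°.

θ_z = 47.4°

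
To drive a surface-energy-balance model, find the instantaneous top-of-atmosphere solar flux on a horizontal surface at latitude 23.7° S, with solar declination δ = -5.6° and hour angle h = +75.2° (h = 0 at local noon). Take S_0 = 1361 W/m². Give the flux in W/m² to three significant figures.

370 W/m²

cos θ_z = sin ϕ sin δ + cos ϕ cos δ cos h = 0.039223 + 0.232786 = 0.272009.
Flux = S_0 · cos θ_z = 1361 × 0.272009 = 370.2 W/m².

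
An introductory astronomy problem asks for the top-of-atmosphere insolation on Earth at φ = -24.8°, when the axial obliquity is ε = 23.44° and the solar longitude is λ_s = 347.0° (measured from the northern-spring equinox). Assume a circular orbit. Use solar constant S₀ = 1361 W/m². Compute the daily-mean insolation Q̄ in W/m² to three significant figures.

Solar declination: sin δ = sin ε · sin λ_s = sin 23.44° × sin 347.0° = -0.08948, so δ = -5.134°.
cos H₀ = −tan(-24.8°) tan(-5.134°) = -0.0415, H₀ = 1.6123 rad.
Bracket: H₀ sin φ sin δ + cos φ cos δ sin H₀ = 1.6123×-0.41945×-0.08948 + 0.90778×0.99599×0.99914 = 0.060513 + 0.903362 = 0.963875.
Q̄ = (S₀/π) × [bracket] = (1361/π) × 0.963875 = 417.6 W/m².

Q̄ ≈ 418 W/m²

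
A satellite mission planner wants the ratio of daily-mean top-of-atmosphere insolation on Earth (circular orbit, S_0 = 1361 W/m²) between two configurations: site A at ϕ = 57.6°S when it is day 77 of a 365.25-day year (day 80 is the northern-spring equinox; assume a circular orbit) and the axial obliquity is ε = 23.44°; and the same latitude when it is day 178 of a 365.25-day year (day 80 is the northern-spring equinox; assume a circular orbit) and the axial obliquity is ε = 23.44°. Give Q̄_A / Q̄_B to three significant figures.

— Configuration A (ϕ=-57.6°):
Solar longitude: L_s = 360° × (77 − 80)/365.25 = -2.957°, i.e. -2.957° + 360° = 357.043°.
sin δ = sin 23.44° × sin 357.043° = -0.02052, so δ = -1.176°.
cos h₀ = −tan(-57.6°) tan(-1.176°) = -0.0323, h₀ = 1.6031 rad.
Bracket: h₀ sin ϕ sin δ + cos ϕ cos δ sin h₀ = 1.6031×-0.84433×-0.02052 + 0.53583×0.99979×0.99948 = 0.027775 + 0.535439 = 0.563214.
Q̄ = (S_0/π) × [bracket] = (1361/π) × 0.563214 = 244.00 W/m².
— Configuration B (ϕ=-57.6°):
Solar longitude: L_s = 360° × (178 − 80)/365.25 = 96.591°.
sin δ = sin 23.44° × sin 96.591° = 0.39516, so δ = +23.276°.
cos h₀ = −tan(-57.6°) tan(+23.276°) = 0.6778, h₀ = 0.8260 rad.
Bracket: h₀ sin ϕ sin δ + cos ϕ cos δ sin h₀ = 0.8260×-0.84433×0.39516 + 0.53583×0.91861×0.73521 = -0.275591 + 0.361884 = 0.086293.
Q̄ = (S_0/π) × [bracket] = (1361/π) × 0.086293 = 37.384 W/m².
Ratio Q̄_A / Q̄_B = 244.00 / 37.384 = 6.527.

Q̄_A / Q̄_B ≈ 6.53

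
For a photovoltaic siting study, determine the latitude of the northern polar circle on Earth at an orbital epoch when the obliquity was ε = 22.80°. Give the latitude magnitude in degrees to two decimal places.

67.20°

The polar circle is the lowest latitude that experiences at least one full rotation of continuous daylight at the northern-summer solstice; it lies at |φ| = 90° − ε = 90° − 22.80° = 67.20°.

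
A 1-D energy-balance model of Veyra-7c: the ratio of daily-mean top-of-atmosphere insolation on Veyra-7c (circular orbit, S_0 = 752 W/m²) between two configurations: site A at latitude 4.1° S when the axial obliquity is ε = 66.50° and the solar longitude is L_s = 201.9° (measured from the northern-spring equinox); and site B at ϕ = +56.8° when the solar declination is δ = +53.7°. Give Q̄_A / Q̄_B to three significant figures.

— Configuration A (ϕ=-4.1°):
Solar declination: sin δ = sin ε · sin L_s = sin 66.50° × sin 201.9° = -0.34205, so δ = -20.002°.
cos h₀ = −tan(-4.1°) tan(-20.002°) = -0.0261, h₀ = 1.5969 rad.
Bracket: h₀ sin ϕ sin δ + cos ϕ cos δ sin h₀ = 1.5969×-0.07150×-0.34205 + 0.99744×0.93968×0.99966 = 0.039055 + 0.936956 = 0.976011.
Q̄ = (S_0/π) × [bracket] = (752/π) × 0.976011 = 233.63 W/m².
— Configuration B (ϕ=+56.8°):
cos h₀ = −tan(+56.8°) tan(+53.700°) = -2.0803 ≤ −1 ⇒ polar day, h₀ = π.
Bracket: h₀ sin ϕ sin δ + cos ϕ cos δ sin h₀ = 3.1416×0.83676×0.80593 + 0.54756×0.59201×0.00000 = 2.118601 + 0.000000 = 2.118601.
Q̄ = (S_0/π) × [bracket] = (752/π) × 2.118601 = 507.13 W/m².
Ratio Q̄_A / Q̄_B = 233.63 / 507.13 = 0.4607.

Q̄_A / Q̄_B ≈ 0.461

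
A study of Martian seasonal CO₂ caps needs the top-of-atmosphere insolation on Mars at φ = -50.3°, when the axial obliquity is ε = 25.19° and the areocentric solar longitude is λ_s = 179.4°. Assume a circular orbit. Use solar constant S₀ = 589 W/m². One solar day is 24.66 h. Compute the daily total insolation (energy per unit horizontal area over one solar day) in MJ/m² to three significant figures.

sin δ = sin 25.19° × sin 179.4° = 0.00446, so δ = +0.255°.
cos H₀ = −tan(-50.3°) tan(+0.255°) = 0.0054, H₀ = 1.5654 rad.
Bracket: H₀ sin φ sin δ + cos φ cos δ sin H₀ = 1.5654×-0.76940×0.00446 + 0.63877×0.99999×0.99999 = -0.005372 + 0.638757 = 0.633385.
Q̄ = (S₀/π) × [bracket] = (589/π) × 0.633385 = 118.75 W/m².
Daily total = Q̄ × 24.66 h × 3600 s/h = 118.75 × 24.66 × 3600 / 10⁶ = 10.54 MJ/m².

10.5 MJ/m²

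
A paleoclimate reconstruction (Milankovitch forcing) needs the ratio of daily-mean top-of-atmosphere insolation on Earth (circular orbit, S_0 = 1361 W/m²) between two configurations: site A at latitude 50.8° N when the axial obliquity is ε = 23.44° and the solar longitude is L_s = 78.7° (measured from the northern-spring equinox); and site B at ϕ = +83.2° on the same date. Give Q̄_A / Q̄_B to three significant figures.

— Configuration A (ϕ=+50.8°):
Solar declination: sin δ = sin ε · sin L_s = sin 23.44° × sin 78.7° = 0.39008, so δ = +22.959°.
cos h₀ = −tan(+50.8°) tan(+22.959°) = -0.5194, h₀ = 2.1170 rad.
Bracket: h₀ sin ϕ sin δ + cos ϕ cos δ sin h₀ = 2.1170×0.77494×0.39008 + 0.63203×0.92078×0.85451 = 0.639945 + 0.497291 = 1.137236.
Q̄ = (S_0/π) × [bracket] = (1361/π) × 1.137236 = 492.67 W/m².
— Configuration B (ϕ=+83.2°):
cos h₀ = −tan(+83.2°) tan(+22.959°) = -3.5527 ≤ −1 ⇒ polar day, h₀ = π.
Bracket: h₀ sin ϕ sin δ + cos ϕ cos δ sin h₀ = 3.1416×0.99297×0.39008 + 0.11840×0.92078×0.00000 = 1.216860 + 0.000000 = 1.216860.
Q̄ = (S_0/π) × [bracket] = (1361/π) × 1.216860 = 527.17 W/m².
Ratio Q̄_A / Q̄_B = 492.67 / 527.17 = 0.9346.

Q̄_A / Q̄_B ≈ 0.935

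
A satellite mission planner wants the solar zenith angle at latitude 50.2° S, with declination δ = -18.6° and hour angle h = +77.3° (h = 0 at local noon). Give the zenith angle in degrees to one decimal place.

θ_z = 67.8°

cos θ_z = sin φ sin δ + cos φ cos δ cos h = 0.245051 + 0.133375 = 0.378426.
θ_z = arccos(0.378426) = 67.8°.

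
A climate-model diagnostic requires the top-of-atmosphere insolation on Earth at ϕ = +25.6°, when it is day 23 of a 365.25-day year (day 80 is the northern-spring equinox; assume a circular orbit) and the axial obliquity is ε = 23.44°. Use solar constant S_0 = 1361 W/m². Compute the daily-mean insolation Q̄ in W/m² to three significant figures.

Solar longitude: L_s = 360° × (23 − 80)/365.25 = -56.181°, i.e. -56.181° + 360° = 303.819°.
sin δ = sin 23.44° × sin 303.819° = -0.33048, so δ = -19.298°.
cos h₀ = −tan(+25.6°) tan(-19.298°) = 0.1678, h₀ = 1.4022 rad.
Bracket: h₀ sin ϕ sin δ + cos ϕ cos δ sin h₀ = 1.4022×0.43209×-0.33048 + 0.90183×0.94381×0.98583 = -0.200230 + 0.839095 = 0.638865.
Q̄ = (S_0/π) × [bracket] = (1361/π) × 0.638865 = 276.8 W/m².

Q̄ ≈ 277 W/m²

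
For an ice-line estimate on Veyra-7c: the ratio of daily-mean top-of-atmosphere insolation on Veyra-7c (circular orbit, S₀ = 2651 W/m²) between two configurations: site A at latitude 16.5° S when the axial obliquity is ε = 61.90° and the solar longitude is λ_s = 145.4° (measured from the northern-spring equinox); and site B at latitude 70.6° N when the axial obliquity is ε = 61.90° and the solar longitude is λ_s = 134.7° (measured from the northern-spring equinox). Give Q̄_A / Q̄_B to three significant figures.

— Configuration A (φ=-16.5°):
Solar declination: sin δ = sin ε · sin λ_s = sin 61.90° × sin 145.4° = 0.50091, so δ = +30.060°.
cos H₀ = −tan(-16.5°) tan(+30.060°) = 0.1714, H₀ = 1.3985 rad.
Bracket: H₀ sin φ sin δ + cos φ cos δ sin H₀ = 1.3985×-0.28402×0.50091 + 0.95882×0.86550×0.98520 = -0.198962 + 0.817577 = 0.618615.
Q̄ = (S₀/π) × [bracket] = (2651/π) × 0.618615 = 522.01 W/m².
— Configuration B (φ=+70.6°):
Solar declination: sin δ = sin ε · sin λ_s = sin 61.90° × sin 134.7° = 0.62702, so δ = +38.830°.
cos H₀ = −tan(+70.6°) tan(+38.830°) = -2.2856 ≤ −1 ⇒ polar day, H₀ = π.
Bracket: H₀ sin φ sin δ + cos φ cos δ sin H₀ = 3.1416×0.94322×0.62702 + 0.33216×0.77901×0.00000 = 1.857998 + 0.000000 = 1.857998.
Q̄ = (S₀/π) × [bracket] = (2651/π) × 1.857998 = 1567.9 W/m².
Ratio Q̄_A / Q̄_B = 522.01 / 1567.9 = 0.3329.

Q̄_A / Q̄_B ≈ 0.333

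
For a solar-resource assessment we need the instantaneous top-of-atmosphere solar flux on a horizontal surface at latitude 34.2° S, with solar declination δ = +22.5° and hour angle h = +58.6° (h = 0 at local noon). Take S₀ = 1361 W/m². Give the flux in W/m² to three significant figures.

cos θ_z = sin φ sin δ + cos φ cos δ cos h = -0.215100 + 0.398115 = 0.183015.
Flux = S₀ · cos θ_z = 1361 × 0.183015 = 249.1 W/m².

249 W/m²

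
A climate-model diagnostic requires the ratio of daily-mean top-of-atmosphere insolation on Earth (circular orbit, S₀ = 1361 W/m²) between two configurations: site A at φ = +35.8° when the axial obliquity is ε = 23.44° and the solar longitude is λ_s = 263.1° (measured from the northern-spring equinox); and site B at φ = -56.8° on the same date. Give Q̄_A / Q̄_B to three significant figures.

Q̄_A / Q̄_B ≈ 0.369

— Configuration A (φ=+35.8°):
Solar declination: sin δ = sin ε · sin λ_s = sin 23.44° × sin 263.1° = -0.39491, so δ = -23.260°.
cos H₀ = −tan(+35.8°) tan(-23.260°) = 0.3100, H₀ = 1.2556 rad.
Bracket: H₀ sin φ sin δ + cos φ cos δ sin H₀ = 1.2556×0.58496×-0.39491 + 0.81106×0.91872×0.95073 = -0.290052 + 0.708424 = 0.418372.
Q̄ = (S₀/π) × [bracket] = (1361/π) × 0.418372 = 181.25 W/m².
— Configuration B (φ=-56.8°):
cos H₀ = −tan(-56.8°) tan(-23.260°) = -0.6569, H₀ = 2.2875 rad.
Bracket: H₀ sin φ sin δ + cos φ cos δ sin H₀ = 2.2875×-0.83676×-0.39491 + 0.54756×0.91872×0.75400 = 0.755893 + 0.379303 = 1.135196.
Q̄ = (S₀/π) × [bracket] = (1361/π) × 1.135196 = 491.79 W/m².
Ratio Q̄_A / Q̄_B = 181.25 / 491.79 = 0.3686.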